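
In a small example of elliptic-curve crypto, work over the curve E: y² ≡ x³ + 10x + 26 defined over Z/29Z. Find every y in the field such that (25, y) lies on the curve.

3, 26

x³ + 10x + 26 = 15901 ≡ 9 (mod 29).
Square roots of 9 mod 29: 3 and 26 (since 3² = 9 ≡ 9).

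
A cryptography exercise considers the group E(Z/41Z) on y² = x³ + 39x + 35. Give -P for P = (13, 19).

(13, 22)

-(13, 19) = (13, -19 mod 41) = (13, 22).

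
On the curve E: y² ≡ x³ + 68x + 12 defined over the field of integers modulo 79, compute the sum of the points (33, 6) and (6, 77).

(26, 78)

(33, 6) + (6, 77). λ = (77 - 6)/(6 - 33) ≡ 71/52 mod 79. 52⁻¹ ≡ 38 (mod 79) since 52·38 = 1976 ≡ 1, so λ ≡ 12.
  x = λ² - 33 - 6 = 144 - 39 ≡ 26; y = λ·(33 - 26) - 6 ≡ 78. → (26, 78)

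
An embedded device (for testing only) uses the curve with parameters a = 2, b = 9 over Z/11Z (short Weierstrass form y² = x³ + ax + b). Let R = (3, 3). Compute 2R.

tangent at (3, 3): λ = (3·3² + 2)/(2·3) ≡ 7/6. 6⁻¹ ≡ 2 (mod 11), so λ ≡ 7·2 ≡ 3.
  x = λ² - 3 - 3 = 9 - 6 ≡ 3; y = λ·(3 - 3) - 3 ≡ 8. → (3, 8)

(3, 8)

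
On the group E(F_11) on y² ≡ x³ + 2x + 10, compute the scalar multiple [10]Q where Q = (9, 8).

Repeated addition: build up to 10Q.
2Q: tangent at (9, 8): λ = (3·9² + 2)/(2·8) ≡ 3/5. 5⁻¹ ≡ 9 (mod 11), so λ ≡ 3·9 ≡ 5.
  x = λ² - 9 - 9 = 25 - 18 ≡ 7; y = λ·(9 - 7) - 8 ≡ 2. → (7, 2)
3Q: (7, 2) + (9, 8). λ = (8 - 2)/(9 - 7) ≡ 6/2 mod 11. 2⁻¹ ≡ 6 (mod 11), so λ ≡ 3.
  x = λ² - 7 - 9 = 9 - 16 ≡ 4; y = λ·(7 - 4) - 2 ≡ 7. → (4, 7)
4Q: (4, 7) + (9, 8). λ = (8 - 7)/(9 - 4) ≡ 1/5 mod 11. 5⁻¹ ≡ 9 (mod 11), so λ ≡ 9.
  x = λ² - 4 - 9 = 81 - 13 ≡ 2; y = λ·(4 - 2) - 7 ≡ 0. → (2, 0)
5Q: (2, 0) + (9, 8). λ = (8 - 0)/(9 - 2) ≡ 8/7 mod 11. 7⁻¹ ≡ 8 (mod 11) since 7·8 = 56 ≡ 1, so λ ≡ 9.
  x = λ² - 2 - 9 = 81 - 11 ≡ 4; y = λ·(2 - 4) - 0 ≡ 4. → (4, 4)
6Q: (4, 4) + (9, 8). λ = (8 - 4)/(9 - 4) ≡ 4/5 mod 11. 5⁻¹ ≡ 9 (mod 11), so λ ≡ 3.
  x = λ² - 4 - 9 = 9 - 13 ≡ 7; y = λ·(4 - 7) - 4 ≡ 9. → (7, 9)
7Q: (7, 9) + (9, 8). λ = (8 - 9)/(9 - 7) ≡ 10/2 mod 11. 2⁻¹ ≡ 6 (mod 11) since 2·6 = 12 ≡ 1, so λ ≡ 5.
  x = λ² - 7 - 9 = 25 - 16 ≡ 9; y = λ·(7 - 9) - 9 ≡ 3. → (9, 3)
8Q: (9, 3) + (9, 8): same x and y₁ ≡ -y₂, so the sum is ∞.
9Q: ∞ + (9, 8) = (9, 8) (identity).
10Q: tangent at (9, 8): λ = (3·9² + 2)/(2·8) ≡ 3/5. 5⁻¹ ≡ 9 (mod 11), so λ ≡ 3·9 ≡ 5.
  x = λ² - 9 - 9 = 25 - 18 ≡ 7; y = λ·(9 - 7) - 8 ≡ 2. → (7, 2)

(7, 2)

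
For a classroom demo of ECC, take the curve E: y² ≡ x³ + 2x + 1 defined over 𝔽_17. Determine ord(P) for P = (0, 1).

2P: tangent at (0, 1): λ = (3·0² + 2)/(2·1) ≡ 2/2. 2⁻¹ ≡ 9 (mod 17) since 2·9 = 18 ≡ 1, so λ ≡ 2·9 ≡ 1.
  x = λ² - 0 - 0 = 1 - 0 ≡ 1; y = λ·(0 - 1) - 1 ≡ 15. → (1, 15)
3P: (1, 15) + (0, 1). λ = (1 - 15)/(0 - 1) ≡ 3/16 mod 17. 16⁻¹ ≡ 16 (mod 17) since 16·16 = 256 ≡ 1, so λ ≡ 14.
  x = λ² - 1 - 0 = 196 - 1 ≡ 8; y = λ·(1 - 8) - 15 ≡ 6. → (8, 6)
4P: (8, 6) + (0, 1). λ = (1 - 6)/(0 - 8) ≡ 12/9 mod 17. 9⁻¹ ≡ 2 (mod 17), so λ ≡ 7.
  x = λ² - 8 - 0 = 49 - 8 ≡ 7; y = λ·(8 - 7) - 6 ≡ 1. → (7, 1)
5P: (7, 1) + (0, 1). λ = (1 - 1)/(0 - 7) ≡ 0/10 mod 17. 10⁻¹ ≡ 12 (mod 17), so λ ≡ 0.
  x = λ² - 7 - 0 = 0 - 7 ≡ 10; y = λ·(7 - 10) - 1 ≡ 16. → (10, 16)
6P: (10, 16) + (0, 1). λ = (1 - 16)/(0 - 10) ≡ 2/7 mod 17. 7⁻¹ ≡ 5 (mod 17), so λ ≡ 10.
  x = λ² - 10 - 0 = 100 - 10 ≡ 5; y = λ·(10 - 5) - 16 ≡ 0. → (5, 0)
7P: (5, 0) + (0, 1). λ = (1 - 0)/(0 - 5) ≡ 1/12 mod 17. 12⁻¹ ≡ 10 (mod 17), so λ ≡ 10.
  x = λ² - 5 - 0 = 100 - 5 ≡ 10; y = λ·(5 - 10) - 0 ≡ 1. → (10, 1)
8P: (10, 1) + (0, 1). λ = (1 - 1)/(0 - 10) ≡ 0/7 mod 17. 7⁻¹ ≡ 5 (mod 17), so λ ≡ 0.
  x = λ² - 10 - 0 = 0 - 10 ≡ 7; y = λ·(10 - 7) - 1 ≡ 16. → (7, 16)
9P: (7, 16) + (0, 1). λ = (1 - 16)/(0 - 7) ≡ 2/10 mod 17. 10⁻¹ ≡ 12 (mod 17), so λ ≡ 7.
  x = λ² - 7 - 0 = 49 - 7 ≡ 8; y = λ·(7 - 8) - 16 ≡ 11. → (8, 11)
10P: (8, 11) + (0, 1). λ = (1 - 11)/(0 - 8) ≡ 7/9 mod 17. 9⁻¹ ≡ 2 (mod 17), so λ ≡ 14.
  x = λ² - 8 - 0 = 196 - 8 ≡ 1; y = λ·(8 - 1) - 11 ≡ 2. → (1, 2)
11P: (1, 2) + (0, 1). λ = (1 - 2)/(0 - 1) ≡ 16/16 mod 17. 16⁻¹ ≡ 16 (mod 17) since 16·16 = 256 ≡ 1, so λ ≡ 1.
  x = λ² - 1 - 0 = 1 - 1 ≡ 0; y = λ·(1 - 0) - 2 ≡ 16. → (0, 16)
12P: (0, 16) + (0, 1): same x and y₁ ≡ -y₂, so the sum is 𝒪.
12P = 𝒪, so the order is 12.

12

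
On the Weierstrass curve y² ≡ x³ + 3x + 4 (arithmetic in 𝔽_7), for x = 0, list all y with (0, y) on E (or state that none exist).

x³ + 3x + 4 = 4 ≡ 4 (mod 7).
Square roots of 4 mod 7: 2 and 5 (since 2² = 4 ≡ 4).

2, 5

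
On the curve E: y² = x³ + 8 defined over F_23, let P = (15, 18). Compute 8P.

(0, 10)

Repeated addition: build up to 8P.
2P: tangent at (15, 18): λ = (3·15² + 0)/(2·18) ≡ 8/13. 13⁻¹ ≡ 16 (mod 23) since 13·16 = 208 ≡ 1, so λ ≡ 8·16 ≡ 13.
  x = λ² - 15 - 15 = 169 - 30 ≡ 1; y = λ·(15 - 1) - 18 ≡ 3. → (1, 3)
3P: (1, 3) + (15, 18). λ = (18 - 3)/(15 - 1) ≡ 15/14 mod 23. 14⁻¹ ≡ 5 (mod 23), so λ ≡ 6.
  x = λ² - 1 - 15 = 36 - 16 ≡ 20; y = λ·(1 - 20) - 3 ≡ 21. → (20, 21)
4P: (20, 21) + (15, 18). λ = (18 - 21)/(15 - 20) ≡ 20/18 mod 23. 18⁻¹ ≡ 9 (mod 23), so λ ≡ 19.
  x = λ² - 20 - 15 = 361 - 35 ≡ 4; y = λ·(20 - 4) - 21 ≡ 7. → (4, 7)
5P: (4, 7) + (15, 18). λ = (18 - 7)/(15 - 4) ≡ 11/11 mod 23. 11⁻¹ ≡ 21 (mod 23), so λ ≡ 1.
  x = λ² - 4 - 15 = 1 - 19 ≡ 5; y = λ·(4 - 5) - 7 ≡ 15. → (5, 15)
6P: (5, 15) + (15, 18). λ = (18 - 15)/(15 - 5) ≡ 3/10 mod 23. 10⁻¹ ≡ 7 (mod 23), so λ ≡ 21.
  x = λ² - 5 - 15 = 441 - 20 ≡ 7; y = λ·(5 - 7) - 15 ≡ 12. → (7, 12)
7P: (7, 12) + (15, 18). λ = (18 - 12)/(15 - 7) ≡ 6/8 mod 23. 8⁻¹ ≡ 3 (mod 23), so λ ≡ 18.
  x = λ² - 7 - 15 = 324 - 22 ≡ 3; y = λ·(7 - 3) - 12 ≡ 14. → (3, 14)
8P: (3, 14) + (15, 18). λ = (18 - 14)/(15 - 3) ≡ 4/12 mod 23. 12⁻¹ ≡ 2 (mod 23), so λ ≡ 8.
  x = λ² - 3 - 15 = 64 - 18 ≡ 0; y = λ·(3 - 0) - 14 ≡ 10. → (0, 10)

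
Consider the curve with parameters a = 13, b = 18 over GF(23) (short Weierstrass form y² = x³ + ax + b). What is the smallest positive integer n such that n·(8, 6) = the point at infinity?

12

2P: tangent at (8, 6): λ = (3·8² + 13)/(2·6) ≡ 21/12. 12⁻¹ ≡ 2 (mod 23), so λ ≡ 21·2 ≡ 19.
  x = λ² - 8 - 8 = 361 - 16 ≡ 0; y = λ·(8 - 0) - 6 ≡ 8. → (0, 8)
3P: (0, 8) + (8, 6). λ = (6 - 8)/(8 - 0) ≡ 21/8 mod 23. 8⁻¹ ≡ 3 (mod 23), so λ ≡ 17.
  x = λ² - 0 - 8 = 289 - 8 ≡ 5; y = λ·(0 - 5) - 8 ≡ 22. → (5, 22)
4P: (5, 22) + (8, 6). λ = (6 - 22)/(8 - 5) ≡ 7/3 mod 23. 3⁻¹ ≡ 8 (mod 23), so λ ≡ 10.
  x = λ² - 5 - 8 = 100 - 13 ≡ 18; y = λ·(5 - 18) - 22 ≡ 9. → (18, 9)
5P: (18, 9) + (8, 6). λ = (6 - 9)/(8 - 18) ≡ 20/13 mod 23. 13⁻¹ ≡ 16 (mod 23), so λ ≡ 21.
  x = λ² - 18 - 8 = 441 - 26 ≡ 1; y = λ·(18 - 1) - 9 ≡ 3. → (1, 3)
6P: (1, 3) + (8, 6). λ = (6 - 3)/(8 - 1) ≡ 3/7 mod 23. 7⁻¹ ≡ 10 (mod 23), so λ ≡ 7.
  x = λ² - 1 - 8 = 49 - 9 ≡ 17; y = λ·(1 - 17) - 3 ≡ 0. → (17, 0)
7P: (17, 0) + (8, 6). λ = (6 - 0)/(8 - 17) ≡ 6/14 mod 23. 14⁻¹ ≡ 5 (mod 23) since 14·5 = 70 ≡ 1, so λ ≡ 7.
  x = λ² - 17 - 8 = 49 - 25 ≡ 1; y = λ·(17 - 1) - 0 ≡ 20. → (1, 20)
8P: (1, 20) + (8, 6). λ = (6 - 20)/(8 - 1) ≡ 9/7 mod 23. 7⁻¹ ≡ 10 (mod 23) since 7·10 = 70 ≡ 1, so λ ≡ 21.
  x = λ² - 1 - 8 = 441 - 9 ≡ 18; y = λ·(1 - 18) - 20 ≡ 14. → (18, 14)
9P: (18, 14) + (8, 6). λ = (6 - 14)/(8 - 18) ≡ 15/13 mod 23. 13⁻¹ ≡ 16 (mod 23) since 13·16 = 208 ≡ 1, so λ ≡ 10.
  x = λ² - 18 - 8 = 100 - 26 ≡ 5; y = λ·(18 - 5) - 14 ≡ 1. → (5, 1)
10P: (5, 1) + (8, 6). λ = (6 - 1)/(8 - 5) ≡ 5/3 mod 23. 3⁻¹ ≡ 8 (mod 23) since 3·8 = 24 ≡ 1, so λ ≡ 17.
  x = λ² - 5 - 8 = 289 - 13 ≡ 0; y = λ·(5 - 0) - 1 ≡ 15. → (0, 15)
11P: (0, 15) + (8, 6). λ = (6 - 15)/(8 - 0) ≡ 14/8 mod 23. 8⁻¹ ≡ 3 (mod 23), so λ ≡ 19.
  x = λ² - 0 - 8 = 361 - 8 ≡ 8; y = λ·(0 - 8) - 15 ≡ 17. → (8, 17)
12P: (8, 17) + (8, 6): same x and y₁ ≡ -y₂, so the sum is the point at infinity.
12P = the point at infinity, so the order is 12.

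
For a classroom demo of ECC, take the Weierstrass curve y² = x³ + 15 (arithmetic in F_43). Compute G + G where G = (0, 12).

tangent at (0, 12): λ = (3·0² + 0)/(2·12) ≡ 0/24. 24⁻¹ ≡ 9 (mod 43), so λ ≡ 0·9 ≡ 0.
  x = λ² - 0 - 0 = 0 - 0 ≡ 0; y = λ·(0 - 0) - 12 ≡ 31. → (0, 31)

(0, 31)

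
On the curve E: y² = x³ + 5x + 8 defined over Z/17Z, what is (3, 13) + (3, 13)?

(10, 15)

tangent at (3, 13): λ = (3·3² + 5)/(2·13) ≡ 15/9. 9⁻¹ ≡ 2 (mod 17), so λ ≡ 15·2 ≡ 13.
  x = λ² - 3 - 3 = 169 - 6 ≡ 10; y = λ·(3 - 10) - 13 ≡ 15. → (10, 15)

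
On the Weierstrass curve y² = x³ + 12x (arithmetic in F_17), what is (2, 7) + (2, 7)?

tangent at (2, 7): λ = (3·2² + 12)/(2·7) ≡ 7/14. 14⁻¹ ≡ 11 (mod 17), so λ ≡ 7·11 ≡ 9.
  x = λ² - 2 - 2 = 81 - 4 ≡ 9; y = λ·(2 - 9) - 7 ≡ 15. → (9, 15)

(9, 15)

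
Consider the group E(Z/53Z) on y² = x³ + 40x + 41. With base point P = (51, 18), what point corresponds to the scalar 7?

(46, 1)

Double-and-add on 7 = (111)₂. Start with P = (51, 18) for the leading 1-bit.
double: tangent at (51, 18): λ = (3·51² + 40)/(2·18) ≡ 52/36. 36⁻¹ ≡ 28 (mod 53) since 36·28 = 1008 ≡ 1, so λ ≡ 52·28 ≡ 25.
  x = λ² - 51 - 51 = 625 - 102 ≡ 46; y = λ·(51 - 46) - 18 ≡ 1. → (46, 1)
add P: (46, 1) + (51, 18). λ = (18 - 1)/(51 - 46) ≡ 17/5 mod 53. 5⁻¹ ≡ 32 (mod 53) since 5·32 = 160 ≡ 1, so λ ≡ 14.
  x = λ² - 46 - 51 = 196 - 97 ≡ 46; y = λ·(46 - 46) - 1 ≡ 52. → (46, 52)
double: tangent at (46, 52): λ = (3·46² + 40)/(2·52) ≡ 28/51. 51⁻¹ ≡ 26 (mod 53) since 51·26 = 1326 ≡ 1, so λ ≡ 28·26 ≡ 39.
  x = λ² - 46 - 46 = 1521 - 92 ≡ 51; y = λ·(46 - 51) - 52 ≡ 18. → (51, 18)
add P: tangent at (51, 18): λ = (3·51² + 40)/(2·18) ≡ 52/36. 36⁻¹ ≡ 28 (mod 53), so λ ≡ 52·28 ≡ 25.
  x = λ² - 51 - 51 = 625 - 102 ≡ 46; y = λ·(51 - 46) - 18 ≡ 1. → (46, 1)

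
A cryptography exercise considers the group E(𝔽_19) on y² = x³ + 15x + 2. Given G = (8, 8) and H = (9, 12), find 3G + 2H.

(15, 12)

First 3G:
Repeated addition: build up to 3G.
2G: tangent at (8, 8): λ = (3·8² + 15)/(2·8) ≡ 17/16. 16⁻¹ ≡ 6 (mod 19) since 16·6 = 96 ≡ 1, so λ ≡ 17·6 ≡ 7.
  x = λ² - 8 - 8 = 49 - 16 ≡ 14; y = λ·(8 - 14) - 8 ≡ 7. → (14, 7)
3G: (14, 7) + (8, 8). λ = (8 - 7)/(8 - 14) ≡ 1/13 mod 19. 13⁻¹ ≡ 3 (mod 19) since 13·3 = 39 ≡ 1, so λ ≡ 3.
  x = λ² - 14 - 8 = 9 - 22 ≡ 6; y = λ·(14 - 6) - 7 ≡ 17. → (6, 17)
3G = (6, 17).
Next 2H:
Repeated addition: build up to 2H.
2H: tangent at (9, 12): λ = (3·9² + 15)/(2·12) ≡ 11/5. 5⁻¹ ≡ 4 (mod 19) since 5·4 = 20 ≡ 1, so λ ≡ 11·4 ≡ 6.
  x = λ² - 9 - 9 = 36 - 18 ≡ 18; y = λ·(9 - 18) - 12 ≡ 10. → (18, 10)
2H = (18, 10).
Finally 3G + 2H:
(6, 17) + (18, 10). λ = (10 - 17)/(18 - 6) ≡ 12/12 mod 19. 12⁻¹ ≡ 8 (mod 19), so λ ≡ 1.
  x = λ² - 6 - 18 = 1 - 24 ≡ 15; y = λ·(6 - 15) - 17 ≡ 12. → (15, 12)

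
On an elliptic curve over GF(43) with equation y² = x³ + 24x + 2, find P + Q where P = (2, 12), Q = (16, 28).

(7, 13)

(2, 12) + (16, 28). λ = (28 - 12)/(16 - 2) ≡ 16/14 mod 43. 14⁻¹ ≡ 40 (mod 43), so λ ≡ 38.
  x = λ² - 2 - 16 = 1444 - 18 ≡ 7; y = λ·(2 - 7) - 12 ≡ 13. → (7, 13)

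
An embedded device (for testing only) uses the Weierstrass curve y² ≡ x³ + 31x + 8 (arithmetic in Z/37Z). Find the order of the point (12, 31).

11

2P: tangent at (12, 31): λ = (3·12² + 31)/(2·31) ≡ 19/25. 25⁻¹ ≡ 3 (mod 37) since 25·3 = 75 ≡ 1, so λ ≡ 19·3 ≡ 20.
  x = λ² - 12 - 12 = 400 - 24 ≡ 6; y = λ·(12 - 6) - 31 ≡ 15. → (6, 15)
3P: (6, 15) + (12, 31). λ = (31 - 15)/(12 - 6) ≡ 16/6 mod 37. 6⁻¹ ≡ 31 (mod 37), so λ ≡ 15.
  x = λ² - 6 - 12 = 225 - 18 ≡ 22; y = λ·(6 - 22) - 15 ≡ 4. → (22, 4)
4P: (22, 4) + (12, 31). λ = (31 - 4)/(12 - 22) ≡ 27/27 mod 37. 27⁻¹ ≡ 11 (mod 37) since 27·11 = 297 ≡ 1, so λ ≡ 1.
  x = λ² - 22 - 12 = 1 - 34 ≡ 4; y = λ·(22 - 4) - 4 ≡ 14. → (4, 14)
5P: (4, 14) + (12, 31). λ = (31 - 14)/(12 - 4) ≡ 17/8 mod 37. 8⁻¹ ≡ 14 (mod 37) since 8·14 = 112 ≡ 1, so λ ≡ 16.
  x = λ² - 4 - 12 = 256 - 16 ≡ 18; y = λ·(4 - 18) - 14 ≡ 21. → (18, 21)
6P: (18, 21) + (12, 31). λ = (31 - 21)/(12 - 18) ≡ 10/31 mod 37. 31⁻¹ ≡ 6 (mod 37), so λ ≡ 23.
  x = λ² - 18 - 12 = 529 - 30 ≡ 18; y = λ·(18 - 18) - 21 ≡ 16. → (18, 16)
7P: (18, 16) + (12, 31). λ = (31 - 16)/(12 - 18) ≡ 15/31 mod 37. 31⁻¹ ≡ 6 (mod 37) since 31·6 = 186 ≡ 1, so λ ≡ 16.
  x = λ² - 18 - 12 = 256 - 30 ≡ 4; y = λ·(18 - 4) - 16 ≡ 23. → (4, 23)
8P: (4, 23) + (12, 31). λ = (31 - 23)/(12 - 4) ≡ 8/8 mod 37. 8⁻¹ ≡ 14 (mod 37), so λ ≡ 1.
  x = λ² - 4 - 12 = 1 - 16 ≡ 22; y = λ·(4 - 22) - 23 ≡ 33. → (22, 33)
9P: (22, 33) + (12, 31). λ = (31 - 33)/(12 - 22) ≡ 35/27 mod 37. 27⁻¹ ≡ 11 (mod 37), so λ ≡ 15.
  x = λ² - 22 - 12 = 225 - 34 ≡ 6; y = λ·(22 - 6) - 33 ≡ 22. → (6, 22)
10P: (6, 22) + (12, 31). λ = (31 - 22)/(12 - 6) ≡ 9/6 mod 37. 6⁻¹ ≡ 31 (mod 37), so λ ≡ 20.
  x = λ² - 6 - 12 = 400 - 18 ≡ 12; y = λ·(6 - 12) - 22 ≡ 6. → (12, 6)
11P: (12, 6) + (12, 31): same x and y₁ ≡ -y₂, so the sum is the point at infinity.
11P = the point at infinity, so the order is 11.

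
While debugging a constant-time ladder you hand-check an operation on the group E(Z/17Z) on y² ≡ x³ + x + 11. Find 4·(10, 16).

Write G = (10, 16).
Double-and-add on 4 = (100)₂. Start with G = (10, 16) for the leading 1-bit.
double: tangent at (10, 16): λ = (3·10² + 1)/(2·16) ≡ 12/15. 15⁻¹ ≡ 8 (mod 17), so λ ≡ 12·8 ≡ 11.
  x = λ² - 10 - 10 = 121 - 20 ≡ 16; y = λ·(10 - 16) - 16 ≡ 3. → (16, 3)
double: tangent at (16, 3): λ = (3·16² + 1)/(2·3) ≡ 4/6. 6⁻¹ ≡ 3 (mod 17), so λ ≡ 4·3 ≡ 12.
  x = λ² - 16 - 16 = 144 - 32 ≡ 10; y = λ·(16 - 10) - 3 ≡ 1. → (10, 1)

(10, 1)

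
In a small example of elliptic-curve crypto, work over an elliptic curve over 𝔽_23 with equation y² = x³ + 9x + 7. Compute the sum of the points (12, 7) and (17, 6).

(6, 1)

(12, 7) + (17, 6). λ = (6 - 7)/(17 - 12) ≡ 22/5 mod 23. 5⁻¹ ≡ 14 (mod 23) since 5·14 = 70 ≡ 1, so λ ≡ 9.
  x = λ² - 12 - 17 = 81 - 29 ≡ 6; y = λ·(12 - 6) - 7 ≡ 1. → (6, 1)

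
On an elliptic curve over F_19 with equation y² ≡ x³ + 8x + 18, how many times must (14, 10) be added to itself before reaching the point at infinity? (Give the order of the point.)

2P: tangent at (14, 10): λ = (3·14² + 8)/(2·10) ≡ 7/1. 1⁻¹ ≡ 1 (mod 19), so λ ≡ 7·1 ≡ 7.
  x = λ² - 14 - 14 = 49 - 28 ≡ 2; y = λ·(14 - 2) - 10 ≡ 17. → (2, 17)
3P: (2, 17) + (14, 10). λ = (10 - 17)/(14 - 2) ≡ 12/12 mod 19. 12⁻¹ ≡ 8 (mod 19) since 12·8 = 96 ≡ 1, so λ ≡ 1.
  x = λ² - 2 - 14 = 1 - 16 ≡ 4; y = λ·(2 - 4) - 17 ≡ 0. → (4, 0)
4P: (4, 0) + (14, 10). λ = (10 - 0)/(14 - 4) ≡ 10/10 mod 19. 10⁻¹ ≡ 2 (mod 19), so λ ≡ 1.
  x = λ² - 4 - 14 = 1 - 18 ≡ 2; y = λ·(4 - 2) - 0 ≡ 2. → (2, 2)
5P: (2, 2) + (14, 10). λ = (10 - 2)/(14 - 2) ≡ 8/12 mod 19. 12⁻¹ ≡ 8 (mod 19) since 12·8 = 96 ≡ 1, so λ ≡ 7.
  x = λ² - 2 - 14 = 49 - 16 ≡ 14; y = λ·(2 - 14) - 2 ≡ 9. → (14, 9)
6P: (14, 9) + (14, 10): same x and y₁ ≡ -y₂, so the sum is the point at infinity.
6P = the point at infinity, so the order is 6.

6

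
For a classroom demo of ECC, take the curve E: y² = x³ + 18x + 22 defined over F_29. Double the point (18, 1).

(26, 12)

tangent at (18, 1): λ = (3·18² + 18)/(2·1) ≡ 4/2. 2⁻¹ ≡ 15 (mod 29), so λ ≡ 4·15 ≡ 2.
  x = λ² - 18 - 18 = 4 - 36 ≡ 26; y = λ·(18 - 26) - 1 ≡ 12. → (26, 12)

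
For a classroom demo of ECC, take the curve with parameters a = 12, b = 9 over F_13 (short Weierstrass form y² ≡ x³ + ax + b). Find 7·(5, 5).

(12, 3)

Write Q = (5, 5).
Repeated addition: build up to 7Q.
2Q: tangent at (5, 5): λ = (3·5² + 12)/(2·5) ≡ 9/10. 10⁻¹ ≡ 4 (mod 13) since 10·4 = 40 ≡ 1, so λ ≡ 9·4 ≡ 10.
  x = λ² - 5 - 5 = 100 - 10 ≡ 12; y = λ·(5 - 12) - 5 ≡ 3. → (12, 3)
3Q: (12, 3) + (5, 5). λ = (5 - 3)/(5 - 12) ≡ 2/6 mod 13. 6⁻¹ ≡ 11 (mod 13) since 6·11 = 66 ≡ 1, so λ ≡ 9.
  x = λ² - 12 - 5 = 81 - 17 ≡ 12; y = λ·(12 - 12) - 3 ≡ 10. → (12, 10)
4Q: (12, 10) + (5, 5). λ = (5 - 10)/(5 - 12) ≡ 8/6 mod 13. 6⁻¹ ≡ 11 (mod 13), so λ ≡ 10.
  x = λ² - 12 - 5 = 100 - 17 ≡ 5; y = λ·(12 - 5) - 10 ≡ 8. → (5, 8)
5Q: (5, 8) + (5, 5): same x and y₁ ≡ -y₂, so the sum is the point at infinity.
6Q: the point at infinity + (5, 5) = (5, 5) (identity).
7Q: tangent at (5, 5): λ = (3·5² + 12)/(2·5) ≡ 9/10. 10⁻¹ ≡ 4 (mod 13) since 10·4 = 40 ≡ 1, so λ ≡ 9·4 ≡ 10.
  x = λ² - 5 - 5 = 100 - 10 ≡ 12; y = λ·(5 - 12) - 5 ≡ 3. → (12, 3)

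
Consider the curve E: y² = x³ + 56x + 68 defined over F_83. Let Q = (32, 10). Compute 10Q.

(52, 74)

Repeated addition: build up to 10Q.
2Q: tangent at (32, 10): λ = (3·32² + 56)/(2·10) ≡ 57/20. 20⁻¹ ≡ 54 (mod 83) since 20·54 = 1080 ≡ 1, so λ ≡ 57·54 ≡ 7.
  x = λ² - 32 - 32 = 49 - 64 ≡ 68; y = λ·(32 - 68) - 10 ≡ 70. → (68, 70)
3Q: (68, 70) + (32, 10). λ = (10 - 70)/(32 - 68) ≡ 23/47 mod 83. 47⁻¹ ≡ 53 (mod 83) since 47·53 = 2491 ≡ 1, so λ ≡ 57.
  x = λ² - 68 - 32 = 3249 - 100 ≡ 78; y = λ·(68 - 78) - 70 ≡ 24. → (78, 24)
4Q: (78, 24) + (32, 10). λ = (10 - 24)/(32 - 78) ≡ 69/37 mod 83. 37⁻¹ ≡ 9 (mod 83) since 37·9 = 333 ≡ 1, so λ ≡ 40.
  x = λ² - 78 - 32 = 1600 - 110 ≡ 79; y = λ·(78 - 79) - 24 ≡ 19. → (79, 19)
5Q: (79, 19) + (32, 10). λ = (10 - 19)/(32 - 79) ≡ 74/36 mod 83. 36⁻¹ ≡ 30 (mod 83), so λ ≡ 62.
  x = λ² - 79 - 32 = 3844 - 111 ≡ 81; y = λ·(79 - 81) - 19 ≡ 23. → (81, 23)
6Q: (81, 23) + (32, 10). λ = (10 - 23)/(32 - 81) ≡ 70/34 mod 83. 34⁻¹ ≡ 22 (mod 83), so λ ≡ 46.
  x = λ² - 81 - 32 = 2116 - 113 ≡ 11; y = λ·(81 - 11) - 23 ≡ 43. → (11, 43)
7Q: (11, 43) + (32, 10). λ = (10 - 43)/(32 - 11) ≡ 50/21 mod 83. 21⁻¹ ≡ 4 (mod 83) since 21·4 = 84 ≡ 1, so λ ≡ 34.
  x = λ² - 11 - 32 = 1156 - 43 ≡ 34; y = λ·(11 - 34) - 43 ≡ 5. → (34, 5)
8Q: (34, 5) + (32, 10). λ = (10 - 5)/(32 - 34) ≡ 5/81 mod 83. 81⁻¹ ≡ 41 (mod 83), so λ ≡ 39.
  x = λ² - 34 - 32 = 1521 - 66 ≡ 44; y = λ·(34 - 44) - 5 ≡ 20. → (44, 20)
9Q: (44, 20) + (32, 10). λ = (10 - 20)/(32 - 44) ≡ 73/71 mod 83. 71⁻¹ ≡ 76 (mod 83), so λ ≡ 70.
  x = λ² - 44 - 32 = 4900 - 76 ≡ 10; y = λ·(44 - 10) - 20 ≡ 36. → (10, 36)
10Q: (10, 36) + (32, 10). λ = (10 - 36)/(32 - 10) ≡ 57/22 mod 83. 22⁻¹ ≡ 34 (mod 83) since 22·34 = 748 ≡ 1, so λ ≡ 29.
  x = λ² - 10 - 32 = 841 - 42 ≡ 52; y = λ·(10 - 52) - 36 ≡ 74. → (52, 74)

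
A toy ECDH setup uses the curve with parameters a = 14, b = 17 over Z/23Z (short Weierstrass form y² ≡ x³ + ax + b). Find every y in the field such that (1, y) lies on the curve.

x³ + 14x + 17 = 32 ≡ 9 (mod 23).
Square roots of 9 mod 23: 3 and 20 (since 3² = 9 ≡ 9).

3, 20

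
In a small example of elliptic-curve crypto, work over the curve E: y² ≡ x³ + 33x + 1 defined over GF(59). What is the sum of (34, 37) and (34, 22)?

The two points share x = 34 and their y-coordinates satisfy 37 + 22 ≡ 0 (mod 59), so they are inverses. Their sum is the point at infinity.

O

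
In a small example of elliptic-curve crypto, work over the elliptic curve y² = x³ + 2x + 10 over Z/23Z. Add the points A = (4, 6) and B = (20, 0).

(11, 11)

(4, 6) + (20, 0). λ = (0 - 6)/(20 - 4) ≡ 17/16 mod 23. 16⁻¹ ≡ 13 (mod 23), so λ ≡ 14.
  x = λ² - 4 - 20 = 196 - 24 ≡ 11; y = λ·(4 - 11) - 6 ≡ 11. → (11, 11)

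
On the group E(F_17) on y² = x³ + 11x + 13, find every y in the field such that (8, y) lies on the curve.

x³ + 11x + 13 = 613 ≡ 1 (mod 17).
Square roots of 1 mod 17: 1 and 16 (since 1² = 1 ≡ 1).

1, 16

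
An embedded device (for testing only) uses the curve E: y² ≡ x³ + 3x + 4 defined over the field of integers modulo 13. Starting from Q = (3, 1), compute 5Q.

Double-and-add on 5 = (101)₂. Start with Q = (3, 1) for the leading 1-bit.
double: tangent at (3, 1): λ = (3·3² + 3)/(2·1) ≡ 4/2. 2⁻¹ ≡ 7 (mod 13), so λ ≡ 4·7 ≡ 2.
  x = λ² - 3 - 3 = 4 - 6 ≡ 11; y = λ·(3 - 11) - 1 ≡ 9. → (11, 9)
double: tangent at (11, 9): λ = (3·11² + 3)/(2·9) ≡ 2/5. 5⁻¹ ≡ 8 (mod 13) since 5·8 = 40 ≡ 1, so λ ≡ 2·8 ≡ 3.
  x = λ² - 11 - 11 = 9 - 22 ≡ 0; y = λ·(11 - 0) - 9 ≡ 11. → (0, 11)
add Q: (0, 11) + (3, 1). λ = (1 - 11)/(3 - 0) ≡ 3/3 mod 13. 3⁻¹ ≡ 9 (mod 13) since 3·9 = 27 ≡ 1, so λ ≡ 1.
  x = λ² - 0 - 3 = 1 - 3 ≡ 11; y = λ·(0 - 11) - 11 ≡ 4. → (11, 4)

(11, 4)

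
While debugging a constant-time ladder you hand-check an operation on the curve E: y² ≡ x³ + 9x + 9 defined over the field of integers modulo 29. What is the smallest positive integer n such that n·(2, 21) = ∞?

2P: tangent at (2, 21): λ = (3·2² + 9)/(2·21) ≡ 21/13. 13⁻¹ ≡ 9 (mod 29) since 13·9 = 117 ≡ 1, so λ ≡ 21·9 ≡ 15.
  x = λ² - 2 - 2 = 225 - 4 ≡ 18; y = λ·(2 - 18) - 21 ≡ 0. → (18, 0)
3P: (18, 0) + (2, 21). λ = (21 - 0)/(2 - 18) ≡ 21/13 mod 29. 13⁻¹ ≡ 9 (mod 29), so λ ≡ 15.
  x = λ² - 18 - 2 = 225 - 20 ≡ 2; y = λ·(18 - 2) - 0 ≡ 8. → (2, 8)
4P: (2, 8) + (2, 21): same x and y₁ ≡ -y₂, so the sum is ∞.
4P = ∞, so the order is 4.

4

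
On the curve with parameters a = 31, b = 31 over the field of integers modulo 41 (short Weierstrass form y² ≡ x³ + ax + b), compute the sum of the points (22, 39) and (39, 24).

(31, 22)

(22, 39) + (39, 24). λ = (24 - 39)/(39 - 22) ≡ 26/17 mod 41. 17⁻¹ ≡ 29 (mod 41), so λ ≡ 16.
  x = λ² - 22 - 39 = 256 - 61 ≡ 31; y = λ·(22 - 31) - 39 ≡ 22. → (31, 22)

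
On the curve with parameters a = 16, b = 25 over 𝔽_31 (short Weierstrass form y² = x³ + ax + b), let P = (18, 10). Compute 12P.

(24, 2)

Repeated addition: build up to 12P.
2P: tangent at (18, 10): λ = (3·18² + 16)/(2·10) ≡ 27/20. 20⁻¹ ≡ 14 (mod 31) since 20·14 = 280 ≡ 1, so λ ≡ 27·14 ≡ 6.
  x = λ² - 18 - 18 = 36 - 36 ≡ 0; y = λ·(18 - 0) - 10 ≡ 5. → (0, 5)
3P: (0, 5) + (18, 10). λ = (10 - 5)/(18 - 0) ≡ 5/18 mod 31. 18⁻¹ ≡ 19 (mod 31), so λ ≡ 2.
  x = λ² - 0 - 18 = 4 - 18 ≡ 17; y = λ·(0 - 17) - 5 ≡ 23. → (17, 23)
4P: (17, 23) + (18, 10). λ = (10 - 23)/(18 - 17) ≡ 18/1 mod 31. 1⁻¹ ≡ 1 (mod 31) since 1·1 = 1 ≡ 1, so λ ≡ 18.
  x = λ² - 17 - 18 = 324 - 35 ≡ 10; y = λ·(17 - 10) - 23 ≡ 10. → (10, 10)
5P: (10, 10) + (18, 10). λ = (10 - 10)/(18 - 10) ≡ 0/8 mod 31. 8⁻¹ ≡ 4 (mod 31) since 8·4 = 32 ≡ 1, so λ ≡ 0.
  x = λ² - 10 - 18 = 0 - 28 ≡ 3; y = λ·(10 - 3) - 10 ≡ 21. → (3, 21)
6P: (3, 21) + (18, 10). λ = (10 - 21)/(18 - 3) ≡ 20/15 mod 31. 15⁻¹ ≡ 29 (mod 31), so λ ≡ 22.
  x = λ² - 3 - 18 = 484 - 21 ≡ 29; y = λ·(3 - 29) - 21 ≡ 27. → (29, 27)
7P: (29, 27) + (18, 10). λ = (10 - 27)/(18 - 29) ≡ 14/20 mod 31. 20⁻¹ ≡ 14 (mod 31), so λ ≡ 10.
  x = λ² - 29 - 18 = 100 - 47 ≡ 22; y = λ·(29 - 22) - 27 ≡ 12. → (22, 12)
8P: (22, 12) + (18, 10). λ = (10 - 12)/(18 - 22) ≡ 29/27 mod 31. 27⁻¹ ≡ 23 (mod 31), so λ ≡ 16.
  x = λ² - 22 - 18 = 256 - 40 ≡ 30; y = λ·(22 - 30) - 12 ≡ 15. → (30, 15)
9P: (30, 15) + (18, 10). λ = (10 - 15)/(18 - 30) ≡ 26/19 mod 31. 19⁻¹ ≡ 18 (mod 31) since 19·18 = 342 ≡ 1, so λ ≡ 3.
  x = λ² - 30 - 18 = 9 - 48 ≡ 23; y = λ·(30 - 23) - 15 ≡ 6. → (23, 6)
10P: (23, 6) + (18, 10). λ = (10 - 6)/(18 - 23) ≡ 4/26 mod 31. 26⁻¹ ≡ 6 (mod 31) since 26·6 = 156 ≡ 1, so λ ≡ 24.
  x = λ² - 23 - 18 = 576 - 41 ≡ 8; y = λ·(23 - 8) - 6 ≡ 13. → (8, 13)
11P: (8, 13) + (18, 10). λ = (10 - 13)/(18 - 8) ≡ 28/10 mod 31. 10⁻¹ ≡ 28 (mod 31), so λ ≡ 9.
  x = λ² - 8 - 18 = 81 - 26 ≡ 24; y = λ·(8 - 24) - 13 ≡ 29. → (24, 29)
12P: (24, 29) + (18, 10). λ = (10 - 29)/(18 - 24) ≡ 12/25 mod 31. 25⁻¹ ≡ 5 (mod 31) since 25·5 = 125 ≡ 1, so λ ≡ 29.
  x = λ² - 24 - 18 = 841 - 42 ≡ 24; y = λ·(24 - 24) - 29 ≡ 2. → (24, 2)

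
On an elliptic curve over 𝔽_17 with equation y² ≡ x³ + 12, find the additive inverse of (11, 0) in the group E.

(11, 0)

-(11, 0) = (11, -0 mod 17) = (11, 0).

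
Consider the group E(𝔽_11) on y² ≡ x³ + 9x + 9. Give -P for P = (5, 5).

(5, 6)

-(5, 5) = (5, -5 mod 11) = (5, 6).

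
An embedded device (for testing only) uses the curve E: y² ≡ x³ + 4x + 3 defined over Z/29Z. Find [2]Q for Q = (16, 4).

(22, 26)

tangent at (16, 4): λ = (3·16² + 4)/(2·4) ≡ 18/8. 8⁻¹ ≡ 11 (mod 29), so λ ≡ 18·11 ≡ 24.
  x = λ² - 16 - 16 = 576 - 32 ≡ 22; y = λ·(16 - 22) - 4 ≡ 26. → (22, 26)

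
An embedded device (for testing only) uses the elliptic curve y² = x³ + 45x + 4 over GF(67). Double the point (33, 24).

(5, 32)

tangent at (33, 24): λ = (3·33² + 45)/(2·24) ≡ 29/48. 48⁻¹ ≡ 7 (mod 67), so λ ≡ 29·7 ≡ 2.
  x = λ² - 33 - 33 = 4 - 66 ≡ 5; y = λ·(33 - 5) - 24 ≡ 32. → (5, 32)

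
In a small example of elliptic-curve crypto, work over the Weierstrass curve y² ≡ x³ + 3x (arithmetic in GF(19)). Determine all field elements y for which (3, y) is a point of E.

x³ + 3x + 0 = 36 ≡ 17 (mod 19).
Square roots of 17 mod 19: 6 and 13 (since 6² = 36 ≡ 17).

6, 13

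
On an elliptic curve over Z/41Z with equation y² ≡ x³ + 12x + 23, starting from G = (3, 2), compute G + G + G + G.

(1, 6)

Repeated addition: build up to 4G.
2G: tangent at (3, 2): λ = (3·3² + 12)/(2·2) ≡ 39/4. 4⁻¹ ≡ 31 (mod 41), so λ ≡ 39·31 ≡ 20.
  x = λ² - 3 - 3 = 400 - 6 ≡ 25; y = λ·(3 - 25) - 2 ≡ 9. → (25, 9)
3G: (25, 9) + (3, 2). λ = (2 - 9)/(3 - 25) ≡ 34/19 mod 41. 19⁻¹ ≡ 13 (mod 41) since 19·13 = 247 ≡ 1, so λ ≡ 32.
  x = λ² - 25 - 3 = 1024 - 28 ≡ 12; y = λ·(25 - 12) - 9 ≡ 38. → (12, 38)
4G: (12, 38) + (3, 2). λ = (2 - 38)/(3 - 12) ≡ 5/32 mod 41. 32⁻¹ ≡ 9 (mod 41), so λ ≡ 4.
  x = λ² - 12 - 3 = 16 - 15 ≡ 1; y = λ·(12 - 1) - 38 ≡ 6. → (1, 6)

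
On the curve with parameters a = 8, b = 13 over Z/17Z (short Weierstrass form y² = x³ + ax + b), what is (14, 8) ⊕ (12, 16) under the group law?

(7, 15)

(14, 8) + (12, 16). λ = (16 - 8)/(12 - 14) ≡ 8/15 mod 17. 15⁻¹ ≡ 8 (mod 17), so λ ≡ 13.
  x = λ² - 14 - 12 = 169 - 26 ≡ 7; y = λ·(14 - 7) - 8 ≡ 15. → (7, 15)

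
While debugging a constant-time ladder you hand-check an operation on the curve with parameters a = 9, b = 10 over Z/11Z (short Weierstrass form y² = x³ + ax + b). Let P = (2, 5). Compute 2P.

tangent at (2, 5): λ = (3·2² + 9)/(2·5) ≡ 10/10. 10⁻¹ ≡ 10 (mod 11), so λ ≡ 10·10 ≡ 1.
  x = λ² - 2 - 2 = 1 - 4 ≡ 8; y = λ·(2 - 8) - 5 ≡ 0. → (8, 0)

(8, 0)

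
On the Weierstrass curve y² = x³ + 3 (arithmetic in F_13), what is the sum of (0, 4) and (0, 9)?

The two points share x = 0 and their y-coordinates satisfy 4 + 9 ≡ 0 (mod 13), so they are inverses. Their sum is O.

O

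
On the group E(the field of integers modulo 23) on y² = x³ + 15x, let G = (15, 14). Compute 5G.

(21, 10)

Repeated addition: build up to 5G.
2G: tangent at (15, 14): λ = (3·15² + 15)/(2·14) ≡ 0/5. 5⁻¹ ≡ 14 (mod 23), so λ ≡ 0·14 ≡ 0.
  x = λ² - 15 - 15 = 0 - 30 ≡ 16; y = λ·(15 - 16) - 14 ≡ 9. → (16, 9)
3G: (16, 9) + (15, 14). λ = (14 - 9)/(15 - 16) ≡ 5/22 mod 23. 22⁻¹ ≡ 22 (mod 23) since 22·22 = 484 ≡ 1, so λ ≡ 18.
  x = λ² - 16 - 15 = 324 - 31 ≡ 17; y = λ·(16 - 17) - 9 ≡ 19. → (17, 19)
4G: (17, 19) + (15, 14). λ = (14 - 19)/(15 - 17) ≡ 18/21 mod 23. 21⁻¹ ≡ 11 (mod 23) since 21·11 = 231 ≡ 1, so λ ≡ 14.
  x = λ² - 17 - 15 = 196 - 32 ≡ 3; y = λ·(17 - 3) - 19 ≡ 16. → (3, 16)
5G: (3, 16) + (15, 14). λ = (14 - 16)/(15 - 3) ≡ 21/12 mod 23. 12⁻¹ ≡ 2 (mod 23), so λ ≡ 19.
  x = λ² - 3 - 15 = 361 - 18 ≡ 21; y = λ·(3 - 21) - 16 ≡ 10. → (21, 10)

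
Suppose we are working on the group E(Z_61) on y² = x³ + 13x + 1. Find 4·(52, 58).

Write G = (52, 58).
Repeated addition: build up to 4G.
2G: tangent at (52, 58): λ = (3·52² + 13)/(2·58) ≡ 12/55. 55⁻¹ ≡ 10 (mod 61), so λ ≡ 12·10 ≡ 59.
  x = λ² - 52 - 52 = 3481 - 104 ≡ 22; y = λ·(52 - 22) - 58 ≡ 4. → (22, 4)
3G: (22, 4) + (52, 58). λ = (58 - 4)/(52 - 22) ≡ 54/30 mod 61. 30⁻¹ ≡ 59 (mod 61) since 30·59 = 1770 ≡ 1, so λ ≡ 14.
  x = λ² - 22 - 52 = 196 - 74 ≡ 0; y = λ·(22 - 0) - 4 ≡ 60. → (0, 60)
4G: (0, 60) + (52, 58). λ = (58 - 60)/(52 - 0) ≡ 59/52 mod 61. 52⁻¹ ≡ 27 (mod 61), so λ ≡ 7.
  x = λ² - 0 - 52 = 49 - 52 ≡ 58; y = λ·(0 - 58) - 60 ≡ 22. → (58, 22)

(58, 22)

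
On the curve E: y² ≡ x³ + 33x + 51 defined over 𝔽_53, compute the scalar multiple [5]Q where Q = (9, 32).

Double-and-add on 5 = (101)₂. Start with Q = (9, 32) for the leading 1-bit.
double: tangent at (9, 32): λ = (3·9² + 33)/(2·32) ≡ 11/11. 11⁻¹ ≡ 29 (mod 53) since 11·29 = 319 ≡ 1, so λ ≡ 11·29 ≡ 1.
  x = λ² - 9 - 9 = 1 - 18 ≡ 36; y = λ·(9 - 36) - 32 ≡ 47. → (36, 47)
double: tangent at (36, 47): λ = (3·36² + 33)/(2·47) ≡ 52/41. 41⁻¹ ≡ 22 (mod 53), so λ ≡ 52·22 ≡ 31.
  x = λ² - 36 - 36 = 961 - 72 ≡ 41; y = λ·(36 - 41) - 47 ≡ 10. → (41, 10)
add Q: (41, 10) + (9, 32). λ = (32 - 10)/(9 - 41) ≡ 22/21 mod 53. 21⁻¹ ≡ 48 (mod 53) since 21·48 = 1008 ≡ 1, so λ ≡ 49.
  x = λ² - 41 - 9 = 2401 - 50 ≡ 19; y = λ·(41 - 19) - 10 ≡ 8. → (19, 8)

(19, 8)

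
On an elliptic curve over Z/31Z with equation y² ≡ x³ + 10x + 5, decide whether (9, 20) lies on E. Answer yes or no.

y² = 20² ≡ 28; x³ + 10x + 5 = 824 ≡ 18 (mod 31). 28 ≠ 18.

no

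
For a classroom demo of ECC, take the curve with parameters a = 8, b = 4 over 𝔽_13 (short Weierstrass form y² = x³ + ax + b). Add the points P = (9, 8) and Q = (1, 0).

(9, 8) + (1, 0). λ = (0 - 8)/(1 - 9) ≡ 5/5 mod 13. 5⁻¹ ≡ 8 (mod 13), so λ ≡ 1.
  x = λ² - 9 - 1 = 1 - 10 ≡ 4; y = λ·(9 - 4) - 8 ≡ 10. → (4, 10)

(4, 10)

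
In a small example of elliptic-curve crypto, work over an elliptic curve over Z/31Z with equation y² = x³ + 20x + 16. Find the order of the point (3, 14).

2P: tangent at (3, 14): λ = (3·3² + 20)/(2·14) ≡ 16/28. 28⁻¹ ≡ 10 (mod 31), so λ ≡ 16·10 ≡ 5.
  x = λ² - 3 - 3 = 25 - 6 ≡ 19; y = λ·(3 - 19) - 14 ≡ 30. → (19, 30)
3P: (19, 30) + (3, 14). λ = (14 - 30)/(3 - 19) ≡ 15/15 mod 31. 15⁻¹ ≡ 29 (mod 31) since 15·29 = 435 ≡ 1, so λ ≡ 1.
  x = λ² - 19 - 3 = 1 - 22 ≡ 10; y = λ·(19 - 10) - 30 ≡ 10. → (10, 10)
4P: (10, 10) + (3, 14). λ = (14 - 10)/(3 - 10) ≡ 4/24 mod 31. 24⁻¹ ≡ 22 (mod 31), so λ ≡ 26.
  x = λ² - 10 - 3 = 676 - 13 ≡ 12; y = λ·(10 - 12) - 10 ≡ 0. → (12, 0)
5P: (12, 0) + (3, 14). λ = (14 - 0)/(3 - 12) ≡ 14/22 mod 31. 22⁻¹ ≡ 24 (mod 31) since 22·24 = 528 ≡ 1, so λ ≡ 26.
  x = λ² - 12 - 3 = 676 - 15 ≡ 10; y = λ·(12 - 10) - 0 ≡ 21. → (10, 21)
6P: (10, 21) + (3, 14). λ = (14 - 21)/(3 - 10) ≡ 24/24 mod 31. 24⁻¹ ≡ 22 (mod 31), so λ ≡ 1.
  x = λ² - 10 - 3 = 1 - 13 ≡ 19; y = λ·(10 - 19) - 21 ≡ 1. → (19, 1)
7P: (19, 1) + (3, 14). λ = (14 - 1)/(3 - 19) ≡ 13/15 mod 31. 15⁻¹ ≡ 29 (mod 31), so λ ≡ 5.
  x = λ² - 19 - 3 = 25 - 22 ≡ 3; y = λ·(19 - 3) - 1 ≡ 17. → (3, 17)
8P: (3, 17) + (3, 14): same x and y₁ ≡ -y₂, so the sum is 𝒪.
8P = 𝒪, so the order is 8.

8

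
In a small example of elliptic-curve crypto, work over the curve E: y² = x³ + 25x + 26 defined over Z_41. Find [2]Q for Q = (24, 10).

(24, 31)

tangent at (24, 10): λ = (3·24² + 25)/(2·10) ≡ 31/20. 20⁻¹ ≡ 39 (mod 41), so λ ≡ 31·39 ≡ 20.
  x = λ² - 24 - 24 = 400 - 48 ≡ 24; y = λ·(24 - 24) - 10 ≡ 31. → (24, 31)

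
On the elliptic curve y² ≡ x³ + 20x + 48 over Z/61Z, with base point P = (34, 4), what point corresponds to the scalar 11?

Double-and-add on 11 = (1011)₂. Start with P = (34, 4) for the leading 1-bit.
double: tangent at (34, 4): λ = (3·34² + 20)/(2·4) ≡ 11/8. 8⁻¹ ≡ 23 (mod 61), so λ ≡ 11·23 ≡ 9.
  x = λ² - 34 - 34 = 81 - 68 ≡ 13; y = λ·(34 - 13) - 4 ≡ 2. → (13, 2)
double: tangent at (13, 2): λ = (3·13² + 20)/(2·2) ≡ 39/4. 4⁻¹ ≡ 46 (mod 61), so λ ≡ 39·46 ≡ 25.
  x = λ² - 13 - 13 = 625 - 26 ≡ 50; y = λ·(13 - 50) - 2 ≡ 49. → (50, 49)
add P: (50, 49) + (34, 4). λ = (4 - 49)/(34 - 50) ≡ 16/45 mod 61. 45⁻¹ ≡ 19 (mod 61) since 45·19 = 855 ≡ 1, so λ ≡ 60.
  x = λ² - 50 - 34 = 3600 - 84 ≡ 39; y = λ·(50 - 39) - 49 ≡ 1. → (39, 1)
double: tangent at (39, 1): λ = (3·39² + 20)/(2·1) ≡ 8/2. 2⁻¹ ≡ 31 (mod 61), so λ ≡ 8·31 ≡ 4.
  x = λ² - 39 - 39 = 16 - 78 ≡ 60; y = λ·(39 - 60) - 1 ≡ 37. → (60, 37)
add P: (60, 37) + (34, 4). λ = (4 - 37)/(34 - 60) ≡ 28/35 mod 61. 35⁻¹ ≡ 7 (mod 61), so λ ≡ 13.
  x = λ² - 60 - 34 = 169 - 94 ≡ 14; y = λ·(60 - 14) - 37 ≡ 12. → (14, 12)

(14, 12)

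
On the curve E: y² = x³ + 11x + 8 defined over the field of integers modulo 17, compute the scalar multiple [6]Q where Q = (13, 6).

Double-and-add on 6 = (110)₂. Start with Q = (13, 6) for the leading 1-bit.
double: tangent at (13, 6): λ = (3·13² + 11)/(2·6) ≡ 8/12. 12⁻¹ ≡ 10 (mod 17), so λ ≡ 8·10 ≡ 12.
  x = λ² - 13 - 13 = 144 - 26 ≡ 16; y = λ·(13 - 16) - 6 ≡ 9. → (16, 9)
add Q: (16, 9) + (13, 6). λ = (6 - 9)/(13 - 16) ≡ 14/14 mod 17. 14⁻¹ ≡ 11 (mod 17), so λ ≡ 1.
  x = λ² - 16 - 13 = 1 - 29 ≡ 6; y = λ·(16 - 6) - 9 ≡ 1. → (6, 1)
double: tangent at (6, 1): λ = (3·6² + 11)/(2·1) ≡ 0/2. 2⁻¹ ≡ 9 (mod 17), so λ ≡ 0·9 ≡ 0.
  x = λ² - 6 - 6 = 0 - 12 ≡ 5; y = λ·(6 - 5) - 1 ≡ 16. → (5, 16)

(5, 16)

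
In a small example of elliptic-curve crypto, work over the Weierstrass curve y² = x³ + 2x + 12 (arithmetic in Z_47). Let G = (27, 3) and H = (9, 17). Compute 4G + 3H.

First 4G:
Double-and-add on 4 = (100)₂. Start with G = (27, 3) for the leading 1-bit.
double: tangent at (27, 3): λ = (3·27² + 2)/(2·3) ≡ 27/6. 6⁻¹ ≡ 8 (mod 47), so λ ≡ 27·8 ≡ 28.
  x = λ² - 27 - 27 = 784 - 54 ≡ 25; y = λ·(27 - 25) - 3 ≡ 6. → (25, 6)
double: tangent at (25, 6): λ = (3·25² + 2)/(2·6) ≡ 44/12. 12⁻¹ ≡ 4 (mod 47) since 12·4 = 48 ≡ 1, so λ ≡ 44·4 ≡ 35.
  x = λ² - 25 - 25 = 1225 - 50 ≡ 0; y = λ·(25 - 0) - 6 ≡ 23. → (0, 23)
4G = (0, 23).
Next 3H:
Repeated addition: build up to 3H.
2H: tangent at (9, 17): λ = (3·9² + 2)/(2·17) ≡ 10/34. 34⁻¹ ≡ 18 (mod 47) since 34·18 = 612 ≡ 1, so λ ≡ 10·18 ≡ 39.
  x = λ² - 9 - 9 = 1521 - 18 ≡ 46; y = λ·(9 - 46) - 17 ≡ 44. → (46, 44)
3H: (46, 44) + (9, 17). λ = (17 - 44)/(9 - 46) ≡ 20/10 mod 47. 10⁻¹ ≡ 33 (mod 47), so λ ≡ 2.
  x = λ² - 46 - 9 = 4 - 55 ≡ 43; y = λ·(46 - 43) - 44 ≡ 9. → (43, 9)
3H = (43, 9).
Finally 4G + 3H:
(0, 23) + (43, 9). λ = (9 - 23)/(43 - 0) ≡ 33/43 mod 47. 43⁻¹ ≡ 35 (mod 47) since 43·35 = 1505 ≡ 1, so λ ≡ 27.
  x = λ² - 0 - 43 = 729 - 43 ≡ 28; y = λ·(0 - 28) - 23 ≡ 20. → (28, 20)

(28, 20)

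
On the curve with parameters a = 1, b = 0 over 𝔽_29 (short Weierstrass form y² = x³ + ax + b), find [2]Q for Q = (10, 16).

tangent at (10, 16): λ = (3·10² + 1)/(2·16) ≡ 11/3. 3⁻¹ ≡ 10 (mod 29) since 3·10 = 30 ≡ 1, so λ ≡ 11·10 ≡ 23.
  x = λ² - 10 - 10 = 529 - 20 ≡ 16; y = λ·(10 - 16) - 16 ≡ 20. → (16, 20)

(16, 20)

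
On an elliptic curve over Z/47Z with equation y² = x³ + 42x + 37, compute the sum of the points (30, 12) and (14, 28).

(30, 12) + (14, 28). λ = (28 - 12)/(14 - 30) ≡ 16/31 mod 47. 31⁻¹ ≡ 44 (mod 47), so λ ≡ 46.
  x = λ² - 30 - 14 = 2116 - 44 ≡ 4; y = λ·(30 - 4) - 12 ≡ 9. → (4, 9)

(4, 9)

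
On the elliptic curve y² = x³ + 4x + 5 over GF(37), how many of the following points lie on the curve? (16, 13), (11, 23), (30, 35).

(16, 13): 13² ≡ 21, rhs ≡ 21 → on.
(11, 23): 23² ≡ 11, rhs ≡ 11 → on.
(30, 35): 35² ≡ 4, rhs ≡ 4 → on.

3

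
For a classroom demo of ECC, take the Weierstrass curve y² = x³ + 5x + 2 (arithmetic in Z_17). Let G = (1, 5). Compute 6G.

(1, 5)

Repeated addition: build up to 6G.
2G: tangent at (1, 5): λ = (3·1² + 5)/(2·5) ≡ 8/10. 10⁻¹ ≡ 12 (mod 17), so λ ≡ 8·12 ≡ 11.
  x = λ² - 1 - 1 = 121 - 2 ≡ 0; y = λ·(1 - 0) - 5 ≡ 6. → (0, 6)
3G: (0, 6) + (1, 5). λ = (5 - 6)/(1 - 0) ≡ 16/1 mod 17. 1⁻¹ ≡ 1 (mod 17) since 1·1 = 1 ≡ 1, so λ ≡ 16.
  x = λ² - 0 - 1 = 256 - 1 ≡ 0; y = λ·(0 - 0) - 6 ≡ 11. → (0, 11)
4G: (0, 11) + (1, 5). λ = (5 - 11)/(1 - 0) ≡ 11/1 mod 17. 1⁻¹ ≡ 1 (mod 17) since 1·1 = 1 ≡ 1, so λ ≡ 11.
  x = λ² - 0 - 1 = 121 - 1 ≡ 1; y = λ·(0 - 1) - 11 ≡ 12. → (1, 12)
5G: (1, 12) + (1, 5): same x and y₁ ≡ -y₂, so the sum is 𝒪.
6G: 𝒪 + (1, 5) = (1, 5) (identity).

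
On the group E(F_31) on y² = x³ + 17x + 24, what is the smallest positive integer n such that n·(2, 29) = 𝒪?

2P: tangent at (2, 29): λ = (3·2² + 17)/(2·29) ≡ 29/27. 27⁻¹ ≡ 23 (mod 31) since 27·23 = 621 ≡ 1, so λ ≡ 29·23 ≡ 16.
  x = λ² - 2 - 2 = 256 - 4 ≡ 4; y = λ·(2 - 4) - 29 ≡ 1. → (4, 1)
3P: (4, 1) + (2, 29). λ = (29 - 1)/(2 - 4) ≡ 28/29 mod 31. 29⁻¹ ≡ 15 (mod 31) since 29·15 = 435 ≡ 1, so λ ≡ 17.
  x = λ² - 4 - 2 = 289 - 6 ≡ 4; y = λ·(4 - 4) - 1 ≡ 30. → (4, 30)
4P: (4, 30) + (2, 29). λ = (29 - 30)/(2 - 4) ≡ 30/29 mod 31. 29⁻¹ ≡ 15 (mod 31), so λ ≡ 16.
  x = λ² - 4 - 2 = 256 - 6 ≡ 2; y = λ·(4 - 2) - 30 ≡ 2. → (2, 2)
5P: (2, 2) + (2, 29): same x and y₁ ≡ -y₂, so the sum is 𝒪.
5P = 𝒪, so the order is 5.

5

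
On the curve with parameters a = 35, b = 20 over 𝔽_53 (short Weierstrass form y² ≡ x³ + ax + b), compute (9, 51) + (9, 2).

O

The two points share x = 9 and their y-coordinates satisfy 51 + 2 ≡ 0 (mod 53), so they are inverses. Their sum is ∞.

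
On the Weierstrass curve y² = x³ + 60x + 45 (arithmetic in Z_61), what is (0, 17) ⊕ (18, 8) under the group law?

(28, 58)

(0, 17) + (18, 8). λ = (8 - 17)/(18 - 0) ≡ 52/18 mod 61. 18⁻¹ ≡ 17 (mod 61) since 18·17 = 306 ≡ 1, so λ ≡ 30.
  x = λ² - 0 - 18 = 900 - 18 ≡ 28; y = λ·(0 - 28) - 17 ≡ 58. → (28, 58)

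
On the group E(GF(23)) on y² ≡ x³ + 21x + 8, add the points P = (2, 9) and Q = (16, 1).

(18, 10)

(2, 9) + (16, 1). λ = (1 - 9)/(16 - 2) ≡ 15/14 mod 23. 14⁻¹ ≡ 5 (mod 23) since 14·5 = 70 ≡ 1, so λ ≡ 6.
  x = λ² - 2 - 16 = 36 - 18 ≡ 18; y = λ·(2 - 18) - 9 ≡ 10. → (18, 10)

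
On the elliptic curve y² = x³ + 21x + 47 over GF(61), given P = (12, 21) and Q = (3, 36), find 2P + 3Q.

First 2P:
Repeated addition: build up to 2P.
2P: tangent at (12, 21): λ = (3·12² + 21)/(2·21) ≡ 26/42. 42⁻¹ ≡ 16 (mod 61) since 42·16 = 672 ≡ 1, so λ ≡ 26·16 ≡ 50.
  x = λ² - 12 - 12 = 2500 - 24 ≡ 36; y = λ·(12 - 36) - 21 ≡ 60. → (36, 60)
2P = (36, 60).
Next 3Q:
Repeated addition: build up to 3Q.
2Q: tangent at (3, 36): λ = (3·3² + 21)/(2·36) ≡ 48/11. 11⁻¹ ≡ 50 (mod 61), so λ ≡ 48·50 ≡ 21.
  x = λ² - 3 - 3 = 441 - 6 ≡ 8; y = λ·(3 - 8) - 36 ≡ 42. → (8, 42)
3Q: (8, 42) + (3, 36). λ = (36 - 42)/(3 - 8) ≡ 55/56 mod 61. 56⁻¹ ≡ 12 (mod 61), so λ ≡ 50.
  x = λ² - 8 - 3 = 2500 - 11 ≡ 49; y = λ·(8 - 49) - 42 ≡ 43. → (49, 43)
3Q = (49, 43).
Finally 2P + 3Q:
(36, 60) + (49, 43). λ = (43 - 60)/(49 - 36) ≡ 44/13 mod 61. 13⁻¹ ≡ 47 (mod 61) since 13·47 = 611 ≡ 1, so λ ≡ 55.
  x = λ² - 36 - 49 = 3025 - 85 ≡ 12; y = λ·(36 - 12) - 60 ≡ 40. → (12, 40)

(12, 40)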